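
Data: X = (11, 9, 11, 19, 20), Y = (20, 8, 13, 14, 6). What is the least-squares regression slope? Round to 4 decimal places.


b = sum((xi-xbar)(yi-ybar)) / sum((xi-xbar)^2)
n = 5, xbar = 70/5 = 14, ybar = 61/5 = 12.2
Sxy = sum((xi-xbar)(yi-ybar)) = -33
Sxx = sum((xi-xbar)^2) = 104
b = Sxy / Sxx = -33/104 ≈ -0.317308

-0.3173


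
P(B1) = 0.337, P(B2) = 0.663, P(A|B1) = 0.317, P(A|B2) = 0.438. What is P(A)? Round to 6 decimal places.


P(A) = P(A|B1)*P(B1) + P(A|B2)*P(B2)
P(A|B1)*P(B1) = 0.317 * 0.337 = 0.106829
P(A|B2)*P(B2) = 0.438 * 0.663 = 0.290394
P(A) = 0.106829 + 0.290394 = 0.397223

0.397223


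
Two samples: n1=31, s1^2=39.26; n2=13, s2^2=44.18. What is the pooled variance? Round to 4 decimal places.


sp^2 = ((n1-1)*s1^2 + (n2-1)*s2^2)/(n1+n2-2)
(n1-1)*s1^2 = 30 * 39.26 = 1177.8
(n2-1)*s2^2 = 12 * 44.18 = 530.16
numerator = 1177.8 + 530.16 = 1707.96
n1+n2-2 = 42
sp^2 = 1707.96 / 42 = 14233/350 ≈ 40.665714

40.6657


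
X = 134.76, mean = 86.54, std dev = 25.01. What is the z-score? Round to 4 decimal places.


z = (X - mu) / sigma
X - mu = 134.76 - 86.54 = 48.22
z = 48.22 / 25.01 = 4822/2501 ≈ 1.928029

1.9280


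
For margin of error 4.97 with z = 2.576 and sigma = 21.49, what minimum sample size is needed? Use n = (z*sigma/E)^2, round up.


z*sigma/E = 2.576 * 21.49 / 4.97 = 98854/8875 ≈ 11.138479
(z*sigma/E)^2 ≈ 124.065712
round up: n = 125

125


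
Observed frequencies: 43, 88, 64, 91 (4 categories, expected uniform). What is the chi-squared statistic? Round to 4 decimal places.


chi2 = sum((O-E)^2/E), E = total/4
total = 286, E = 286/4 = 71.5
(43 - 71.5)^2 / 71.5 = 812.25 / 71.5 = 3249/286 ≈ 11.360140
(88 - 71.5)^2 / 71.5 = 272.25 / 71.5 = 99/26 ≈ 3.807692
(64 - 71.5)^2 / 71.5 = 56.25 / 71.5 = 225/286 ≈ 0.786713
(91 - 71.5)^2 / 71.5 = 380.25 / 71.5 = 117/22 ≈ 5.318182
chi2 = 234/11 ≈ 21.272727

21.2727


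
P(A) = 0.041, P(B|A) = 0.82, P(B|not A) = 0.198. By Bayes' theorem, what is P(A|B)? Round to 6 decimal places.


P(A|B) = P(B|A)*P(A) / P(B), P(B) = P(B|A)*P(A) + P(B|not A)*P(not A)
P(B|A)*P(A) = 0.82 * 0.041 = 0.03362
P(B|not A)*P(not A) = 0.198 * 0.959 = 0.189882
P(B) = 0.03362 + 0.189882 = 0.223502
P(A|B) = 0.03362 / 0.223502 ≈ 0.15042371

0.150424


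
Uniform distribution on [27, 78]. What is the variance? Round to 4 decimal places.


Var = (b-a)^2 / 12
(b-a)^2 = (78 - 27)^2 = 2601
Var = 2601/12 = 216.75

216.7500


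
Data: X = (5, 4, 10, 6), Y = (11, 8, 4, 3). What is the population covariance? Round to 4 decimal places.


Cov = (1/n)*sum((xi-xbar)(yi-ybar))
n = 4, xbar = 25/4 = 6.25, ybar = 26/4 = 6.5
sum((xi-xbar)(yi-ybar)) = -17.5
Cov = -17.5 / 4 = -4.375

-4.3750


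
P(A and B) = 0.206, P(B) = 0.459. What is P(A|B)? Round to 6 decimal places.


P(A|B) = P(A and B) / P(B) = 0.206 / 0.459 = 206/459 ≈ 0.44880174

0.448802


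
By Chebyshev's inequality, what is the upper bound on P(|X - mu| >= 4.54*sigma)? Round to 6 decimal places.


P <= 1/k^2
k^2 = 4.54^2 = 20.6116
1/k^2 = 1 / 20.6116 ≈ 0.04851637

0.048516


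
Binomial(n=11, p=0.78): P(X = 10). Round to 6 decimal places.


P = C(n,k) * p^k * (1-p)^(n-k)
C(11,10) = 11
p^k = 0.78^10 ≈ 0.08335776
(1-p)^(n-k) = 0.22^1 = 0.22
P = 11 * 0.08335776 * 0.22 ≈ 0.201726

0.201726


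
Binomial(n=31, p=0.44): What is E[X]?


E[X] = n*p = 31 * 0.44 = 13.64

13.64


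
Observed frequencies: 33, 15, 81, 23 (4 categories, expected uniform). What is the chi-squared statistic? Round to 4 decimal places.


chi2 = sum((O-E)^2/E), E = total/4
total = 152, E = 152/4 = 38
(33 - 38)^2 / 38 = 25 / 38 = 25/38 ≈ 0.657895
(15 - 38)^2 / 38 = 529 / 38 = 529/38 ≈ 13.921053
(81 - 38)^2 / 38 = 1849 / 38 = 1849/38 ≈ 48.657895
(23 - 38)^2 / 38 = 225 / 38 = 225/38 ≈ 5.921053
chi2 = 1314/19 ≈ 69.157895

69.1579


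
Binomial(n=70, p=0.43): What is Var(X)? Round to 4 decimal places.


Var = n*p*(1-p) = 70 * 0.43 * 0.57 = 17.157

17.1570


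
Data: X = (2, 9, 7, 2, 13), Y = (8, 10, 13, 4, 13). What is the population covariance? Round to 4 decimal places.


Cov = (1/n)*sum((xi-xbar)(yi-ybar))
n = 5, xbar = 33/5 = 6.6, ybar = 48/5 = 9.6
sum((xi-xbar)(yi-ybar)) = 57.2
Cov = 57.2 / 5 = 11.44

11.4400


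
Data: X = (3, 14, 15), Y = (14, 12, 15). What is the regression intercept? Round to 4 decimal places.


a = ybar - b*xbar, where b = sum((xi-xbar)(yi-ybar)) / sum((xi-xbar)^2)
n = 3, xbar = 32/3 ≈ 10.666667, ybar = 41/3 ≈ 13.666667
Sxy = sum((xi-xbar)(yi-ybar)) = -7/3 ≈ -2.333333
Sxx = sum((xi-xbar)^2) = 266/3 ≈ 88.666667
b = Sxy / Sxx = -1/38 ≈ -0.026316
a = 13.666667 - (-0.026316) * 10.666667 = 265/19 ≈ 13.947368

13.9474


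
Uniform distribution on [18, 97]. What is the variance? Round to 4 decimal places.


Var = (b-a)^2 / 12
(b-a)^2 = (97 - 18)^2 = 6241
Var = 6241/12 ≈ 520.083333

520.0833


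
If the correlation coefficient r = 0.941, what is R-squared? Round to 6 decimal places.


R^2 = r^2 = (0.941)^2 = 0.885481

0.885481


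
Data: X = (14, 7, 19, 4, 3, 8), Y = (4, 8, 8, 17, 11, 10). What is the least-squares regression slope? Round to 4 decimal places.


b = sum((xi-xbar)(yi-ybar)) / sum((xi-xbar)^2)
n = 6, xbar = 55/6 ≈ 9.166667, ybar = 58/6 = 29/3 ≈ 9.666667
Sxy = sum((xi-xbar)(yi-ybar)) = -260/3 ≈ -86.666667
Sxx = sum((xi-xbar)^2) = 1145/6 ≈ 190.833333
b = Sxy / Sxx = -104/229 ≈ -0.454148

-0.4541


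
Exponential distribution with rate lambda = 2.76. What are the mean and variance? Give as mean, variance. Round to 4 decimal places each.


mean = 1/lam, var = 1/lam^2
mean = 1 / 2.76 = 25/69 ≈ 0.362319
lam^2 = 2.76^2 = 7.6176
var = 1 / 7.6176 = 625/4761 ≈ 0.131275

0.3623, 0.1313


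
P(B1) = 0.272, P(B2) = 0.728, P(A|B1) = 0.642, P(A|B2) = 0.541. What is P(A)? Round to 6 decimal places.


P(A) = P(A|B1)*P(B1) + P(A|B2)*P(B2)
P(A|B1)*P(B1) = 0.642 * 0.272 = 0.174624
P(A|B2)*P(B2) = 0.541 * 0.728 = 0.393848
P(A) = 0.174624 + 0.393848 = 0.568472

0.568472


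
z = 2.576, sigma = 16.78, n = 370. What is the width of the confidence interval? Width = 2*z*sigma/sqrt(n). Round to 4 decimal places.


width = 2*z*sigma/sqrt(n)
2*z*sigma = 2 * 2.576 * 16.78 = 86.45056
sqrt(370) ≈ 19.235384
width = 86.45056 / 19.235384 ≈ 4.494351

4.4944


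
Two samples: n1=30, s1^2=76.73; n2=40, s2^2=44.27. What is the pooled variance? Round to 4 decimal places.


sp^2 = ((n1-1)*s1^2 + (n2-1)*s2^2)/(n1+n2-2)
(n1-1)*s1^2 = 29 * 76.73 = 2225.17
(n2-1)*s2^2 = 39 * 44.27 = 1726.53
numerator = 2225.17 + 1726.53 = 3951.7
n1+n2-2 = 68
sp^2 = 3951.7 / 68 = 39517/680 ≈ 58.113235

58.1132


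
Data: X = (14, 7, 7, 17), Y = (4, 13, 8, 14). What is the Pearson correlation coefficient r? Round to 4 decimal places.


r = sum((xi-xbar)(yi-ybar)) / sqrt(sum((xi-xbar)^2) * sum((yi-ybar)^2))
n = 4, xbar = 45/4 = 11.25, ybar = 39/4 = 9.75
Sxy = sum((xi-xbar)(yi-ybar)) = 2.25
Sxx = sum((xi-xbar)^2) = 76.75
Syy = sum((yi-ybar)^2) = 64.75
sqrt(Sxx*Syy) ≈ 70.495124
r = Sxy / sqrt(Sxx*Syy) = 2.25 / 70.495124 ≈ 0.031917

0.0319


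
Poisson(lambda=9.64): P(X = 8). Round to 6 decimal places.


P = e^(-lam) * lam^k / k!
e^(-9.64) ≈ 0.00006507305
lam^k = 9.64^8 ≈ 74578951.133996
k! = 8! = 40320
P = 0.00006507305 * 74578951.133996 / 40320 ≈ 0.120364

0.120364


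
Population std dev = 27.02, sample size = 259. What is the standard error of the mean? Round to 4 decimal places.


SE = sigma / sqrt(n)
sqrt(259) ≈ 16.093477
SE = 27.02 / 16.093477 ≈ 1.678941

1.6789


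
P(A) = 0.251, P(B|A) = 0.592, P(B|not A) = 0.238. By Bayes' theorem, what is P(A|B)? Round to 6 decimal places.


P(A|B) = P(B|A)*P(A) / P(B), P(B) = P(B|A)*P(A) + P(B|not A)*P(not A)
P(B|A)*P(A) = 0.592 * 0.251 = 0.148592
P(B|not A)*P(not A) = 0.238 * 0.749 = 0.178262
P(B) = 0.148592 + 0.178262 = 0.326854
P(A|B) = 0.148592 / 0.326854 ≈ 0.45461276

0.454613


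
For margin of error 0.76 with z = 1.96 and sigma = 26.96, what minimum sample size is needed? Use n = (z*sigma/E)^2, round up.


z*sigma/E = 1.96 * 26.96 / 0.76 = 33026/475 ≈ 69.528421
(z*sigma/E)^2 ≈ 4834.201334
round up: n = 4835

4835


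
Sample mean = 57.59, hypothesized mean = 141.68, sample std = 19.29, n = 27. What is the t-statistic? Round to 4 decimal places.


t = (xbar - mu0) / (s/sqrt(n))
xbar - mu0 = 57.59 - 141.68 = -84.09
sqrt(27) ≈ 5.19615242
s/sqrt(n) = 19.29 / 5.19615242 ≈ 3.71236223
t = -84.09 / 3.71236223 ≈ -22.651346

-22.6513


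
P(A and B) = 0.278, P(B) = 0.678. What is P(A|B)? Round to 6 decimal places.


P(A|B) = P(A and B) / P(B) = 0.278 / 0.678 = 139/339 ≈ 0.41002950

0.410029


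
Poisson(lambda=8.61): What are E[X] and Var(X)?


E[X] = Var(X) = lambda = 8.61

8.61, 8.61


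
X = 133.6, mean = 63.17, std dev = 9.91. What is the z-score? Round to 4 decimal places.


z = (X - mu) / sigma
X - mu = 133.6 - 63.17 = 70.43
z = 70.43 / 9.91 = 7043/991 ≈ 7.106963

7.1070


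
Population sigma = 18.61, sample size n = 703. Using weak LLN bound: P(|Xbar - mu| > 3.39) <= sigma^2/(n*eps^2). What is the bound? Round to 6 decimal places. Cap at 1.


bound = min(1, sigma^2/(n*eps^2))
sigma^2 = 18.61^2 = 346.3321
n*eps^2 = 703 * 3.39^2 = 703 * 11.4921 = 8078.9463
sigma^2/(n*eps^2) = 346.3321 / 8078.9463 ≈ 0.04286847

0.042868


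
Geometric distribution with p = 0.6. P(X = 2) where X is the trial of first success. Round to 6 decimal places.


P = (1-p)^(k-1) * p
(1-p)^(k-1) = 0.4^1 = 0.4
P = 0.4 * 0.6 = 0.24

0.240000


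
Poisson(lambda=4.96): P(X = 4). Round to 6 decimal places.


P = e^(-lam) * lam^k / k!
e^(-4.96) ≈ 0.007012928
lam^k = 4.96^4 ≈ 605.238723
k! = 4! = 24
P = 0.007012928 * 605.238723 / 24 ≈ 0.176854

0.176854


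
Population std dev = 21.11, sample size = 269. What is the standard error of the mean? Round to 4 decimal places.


SE = sigma / sqrt(n)
sqrt(269) ≈ 16.401219
SE = 21.11 / 16.401219 ≈ 1.287099

1.2871


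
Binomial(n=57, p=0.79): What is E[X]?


E[X] = n*p = 57 * 0.79 = 45.03

45.03


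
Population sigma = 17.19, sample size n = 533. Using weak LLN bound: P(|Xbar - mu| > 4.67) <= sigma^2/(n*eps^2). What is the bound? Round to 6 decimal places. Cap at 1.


bound = min(1, sigma^2/(n*eps^2))
sigma^2 = 17.19^2 = 295.4961
n*eps^2 = 533 * 4.67^2 = 533 * 21.8089 = 11624.1437
sigma^2/(n*eps^2) = 295.4961 / 11624.1437 ≈ 0.02542089

0.025421


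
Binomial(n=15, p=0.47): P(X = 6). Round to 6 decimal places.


P = C(n,k) * p^k * (1-p)^(n-k)
C(15,6) = 5005
p^k = 0.47^6 ≈ 0.01077922
(1-p)^(n-k) = 0.53^9 ≈ 0.003299764
P = 5005 * 0.01077922 * 0.003299764 ≈ 0.178022

0.178022


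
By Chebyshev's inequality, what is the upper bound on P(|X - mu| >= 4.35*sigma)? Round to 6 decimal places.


P <= 1/k^2
k^2 = 4.35^2 = 18.9225
1/k^2 = 1 / 18.9225 = 400/7569 ≈ 0.05284714

0.052847


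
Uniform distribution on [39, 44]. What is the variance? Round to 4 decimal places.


Var = (b-a)^2 / 12
(b-a)^2 = (44 - 39)^2 = 25
Var = 25/12 ≈ 2.083333

2.0833


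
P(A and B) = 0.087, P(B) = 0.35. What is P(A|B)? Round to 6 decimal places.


P(A|B) = P(A and B) / P(B) = 0.087 / 0.35 = 87/350 ≈ 0.24857143

0.248571


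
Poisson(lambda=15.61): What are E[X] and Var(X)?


E[X] = Var(X) = lambda = 15.61

15.61, 15.61


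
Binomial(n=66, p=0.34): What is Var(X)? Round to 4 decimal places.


Var = n*p*(1-p) = 66 * 0.34 * 0.66 = 14.8104

14.8104


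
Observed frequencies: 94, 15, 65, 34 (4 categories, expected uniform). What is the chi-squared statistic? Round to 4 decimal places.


chi2 = sum((O-E)^2/E), E = total/4
total = 208, E = 208/4 = 52
(94 - 52)^2 / 52 = 1764 / 52 = 441/13 ≈ 33.923077
(15 - 52)^2 / 52 = 1369 / 52 = 1369/52 ≈ 26.326923
(65 - 52)^2 / 52 = 169 / 52 = 3.25
(34 - 52)^2 / 52 = 324 / 52 = 81/13 ≈ 6.230769
chi2 = 1813/26 ≈ 69.730769

69.7308


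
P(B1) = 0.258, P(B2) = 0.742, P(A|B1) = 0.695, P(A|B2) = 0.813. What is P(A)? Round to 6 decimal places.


P(A) = P(A|B1)*P(B1) + P(A|B2)*P(B2)
P(A|B1)*P(B1) = 0.695 * 0.258 = 0.17931
P(A|B2)*P(B2) = 0.813 * 0.742 = 0.603246
P(A) = 0.17931 + 0.603246 = 0.782556

0.782556


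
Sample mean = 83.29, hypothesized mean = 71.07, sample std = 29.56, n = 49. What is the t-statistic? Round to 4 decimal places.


t = (xbar - mu0) / (s/sqrt(n))
xbar - mu0 = 83.29 - 71.07 = 12.22
sqrt(49) = 7
s/sqrt(n) = 29.56 / 7 = 739/175 ≈ 4.22285714
t = 12.22 / 4.22285714 = 4277/1478 ≈ 2.893775

2.8938


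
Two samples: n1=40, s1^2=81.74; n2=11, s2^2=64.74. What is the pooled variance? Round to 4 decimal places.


sp^2 = ((n1-1)*s1^2 + (n2-1)*s2^2)/(n1+n2-2)
(n1-1)*s1^2 = 39 * 81.74 = 3187.86
(n2-1)*s2^2 = 10 * 64.74 = 647.4
numerator = 3187.86 + 647.4 = 3835.26
n1+n2-2 = 49
sp^2 = 3835.26 / 49 = 191763/2450 ≈ 78.270612

78.2706


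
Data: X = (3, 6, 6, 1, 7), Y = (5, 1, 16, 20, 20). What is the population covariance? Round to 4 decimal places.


Cov = (1/n)*sum((xi-xbar)(yi-ybar))
n = 5, xbar = 23/5 = 4.6, ybar = 62/5 = 12.4
sum((xi-xbar)(yi-ybar)) = -8.2
Cov = -8.2 / 5 = -1.64

-1.6400


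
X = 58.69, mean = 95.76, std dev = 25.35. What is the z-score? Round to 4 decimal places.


z = (X - mu) / sigma
X - mu = 58.69 - 95.76 = -37.07
z = -37.07 / 25.35 = -3707/2535 ≈ -1.462327

-1.4623


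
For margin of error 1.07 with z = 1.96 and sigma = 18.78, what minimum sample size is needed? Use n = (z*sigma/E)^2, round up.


z*sigma/E = 1.96 * 18.78 / 1.07 = 92022/2675 ≈ 34.400748
(z*sigma/E)^2 ≈ 1183.411440
round up: n = 1184

1184


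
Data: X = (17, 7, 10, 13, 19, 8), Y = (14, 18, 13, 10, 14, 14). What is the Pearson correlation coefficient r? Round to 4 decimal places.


r = sum((xi-xbar)(yi-ybar)) / sqrt(sum((xi-xbar)^2) * sum((yi-ybar)^2))
n = 6, xbar = 74/6 = 37/3 ≈ 12.333333, ybar = 83/6 ≈ 13.833333
Sxy = sum((xi-xbar)(yi-ybar)) = -65/3 ≈ -21.666667
Sxx = sum((xi-xbar)^2) = 358/3 ≈ 119.333333
Syy = sum((yi-ybar)^2) = 197/6 ≈ 32.833333
sqrt(Sxx*Syy) ≈ 62.594817
r = Sxy / sqrt(Sxx*Syy) = -21.666667 / 62.594817 ≈ -0.346142

-0.3461


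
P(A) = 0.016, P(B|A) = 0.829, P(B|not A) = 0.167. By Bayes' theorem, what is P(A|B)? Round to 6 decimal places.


P(A|B) = P(B|A)*P(A) / P(B), P(B) = P(B|A)*P(A) + P(B|not A)*P(not A)
P(B|A)*P(A) = 0.829 * 0.016 = 0.013264
P(B|not A)*P(not A) = 0.167 * 0.984 = 0.164328
P(B) = 0.013264 + 0.164328 = 0.177592
P(A|B) = 0.013264 / 0.177592 ≈ 0.07468805

0.074688


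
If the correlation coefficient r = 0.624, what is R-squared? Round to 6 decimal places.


R^2 = r^2 = (0.624)^2 = 0.389376

0.389376


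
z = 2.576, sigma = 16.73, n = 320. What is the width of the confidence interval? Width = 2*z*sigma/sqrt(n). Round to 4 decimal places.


width = 2*z*sigma/sqrt(n)
2*z*sigma = 2 * 2.576 * 16.73 = 86.19296
sqrt(320) ≈ 17.888544
width = 86.19296 / 17.888544 ≈ 4.818333

4.8183


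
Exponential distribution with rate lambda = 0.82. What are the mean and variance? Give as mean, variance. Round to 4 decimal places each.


mean = 1/lam, var = 1/lam^2
mean = 1 / 0.82 = 50/41 ≈ 1.219512
lam^2 = 0.82^2 = 0.6724
var = 1 / 0.6724 = 2500/1681 ≈ 1.487210

1.2195, 1.4872


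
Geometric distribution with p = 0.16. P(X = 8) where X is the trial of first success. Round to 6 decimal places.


P = (1-p)^(k-1) * p
(1-p)^(k-1) = 0.84^7 ≈ 0.2950903
P = 0.2950903 * 0.16 ≈ 0.04721446

0.047214


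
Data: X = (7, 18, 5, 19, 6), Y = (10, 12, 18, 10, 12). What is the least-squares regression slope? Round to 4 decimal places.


b = sum((xi-xbar)(yi-ybar)) / sum((xi-xbar)^2)
n = 5, xbar = 55/5 = 11, ybar = 62/5 = 12.4
Sxy = sum((xi-xbar)(yi-ybar)) = -44
Sxx = sum((xi-xbar)^2) = 190
b = Sxy / Sxx = -22/95 ≈ -0.231579

-0.2316


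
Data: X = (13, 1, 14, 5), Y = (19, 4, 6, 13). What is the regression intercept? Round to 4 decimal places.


a = ybar - b*xbar, where b = sum((xi-xbar)(yi-ybar)) / sum((xi-xbar)^2)
n = 4, xbar = 33/4 = 8.25, ybar = 42/4 = 10.5
Sxy = sum((xi-xbar)(yi-ybar)) = 53.5
Sxx = sum((xi-xbar)^2) = 118.75
b = Sxy / Sxx = 214/475 ≈ 0.450526
a = 10.5 - 0.450526 * 8.25 = 3222/475 ≈ 6.783158

6.7832


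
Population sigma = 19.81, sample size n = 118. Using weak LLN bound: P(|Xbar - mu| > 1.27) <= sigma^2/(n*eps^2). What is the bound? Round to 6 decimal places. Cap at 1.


bound = min(1, sigma^2/(n*eps^2))
sigma^2 = 19.81^2 = 392.4361
n*eps^2 = 118 * 1.27^2 = 118 * 1.6129 = 190.3222
sigma^2/(n*eps^2) = 392.4361 / 190.3222 ≈ 2.06195651
this exceeds 1, so the bound is capped at 1

1.000000


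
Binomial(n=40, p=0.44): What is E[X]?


E[X] = n*p = 40 * 0.44 = 17.6

17.6


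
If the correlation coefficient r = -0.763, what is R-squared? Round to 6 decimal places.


R^2 = r^2 = (-0.763)^2 = 0.582169

0.582169


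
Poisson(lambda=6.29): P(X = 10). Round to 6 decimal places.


P = e^(-lam) * lam^k / k!
e^(-6.29) ≈ 0.001854760
lam^k = 6.29^10 ≈ 96940767.645888
k! = 10! = 3628800
P = 0.001854760 * 96940767.645888 / 3628800 ≈ 0.049549

0.049549


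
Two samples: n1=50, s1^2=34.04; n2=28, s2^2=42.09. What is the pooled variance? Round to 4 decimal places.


sp^2 = ((n1-1)*s1^2 + (n2-1)*s2^2)/(n1+n2-2)
(n1-1)*s1^2 = 49 * 34.04 = 1667.96
(n2-1)*s2^2 = 27 * 42.09 = 1136.43
numerator = 1667.96 + 1136.43 = 2804.39
n1+n2-2 = 76
sp^2 = 2804.39 / 76 = 280439/7600 ≈ 36.899868

36.8999


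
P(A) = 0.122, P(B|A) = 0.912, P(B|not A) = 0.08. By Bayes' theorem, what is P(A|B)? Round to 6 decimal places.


P(A|B) = P(B|A)*P(A) / P(B), P(B) = P(B|A)*P(A) + P(B|not A)*P(not A)
P(B|A)*P(A) = 0.912 * 0.122 = 0.111264
P(B|not A)*P(not A) = 0.08 * 0.878 = 0.07024
P(B) = 0.111264 + 0.07024 = 0.181504
P(A|B) = 0.111264 / 0.181504 = 3477/5672 ≈ 0.61301128

0.613011


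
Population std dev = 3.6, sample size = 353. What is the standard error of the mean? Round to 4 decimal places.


SE = sigma / sqrt(n)
sqrt(353) ≈ 18.788294
SE = 3.6 / 18.788294 ≈ 0.191609

0.1916


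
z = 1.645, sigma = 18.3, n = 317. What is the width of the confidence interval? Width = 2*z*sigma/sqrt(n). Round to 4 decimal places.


width = 2*z*sigma/sqrt(n)
2*z*sigma = 2 * 1.645 * 18.3 = 60.207
sqrt(317) ≈ 17.804494
width = 60.207 / 17.804494 ≈ 3.381562

3.3816


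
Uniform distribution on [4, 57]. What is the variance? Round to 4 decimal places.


Var = (b-a)^2 / 12
(b-a)^2 = (57 - 4)^2 = 2809
Var = 2809/12 ≈ 234.083333

234.0833


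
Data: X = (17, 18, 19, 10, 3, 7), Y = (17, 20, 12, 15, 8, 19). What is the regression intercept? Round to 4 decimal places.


a = ybar - b*xbar, where b = sum((xi-xbar)(yi-ybar)) / sum((xi-xbar)^2)
n = 6, xbar = 74/6 = 37/3 ≈ 12.333333, ybar = 91/6 ≈ 15.166667
Sxy = sum((xi-xbar)(yi-ybar)) = 185/3 ≈ 61.666667
Sxx = sum((xi-xbar)^2) = 658/3 ≈ 219.333333
b = Sxy / Sxx = 185/658 ≈ 0.281155
a = 15.166667 - 0.281155 * 12.333333 = 3849/329 ≈ 11.699088

11.6991


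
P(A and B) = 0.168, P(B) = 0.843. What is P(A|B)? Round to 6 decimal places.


P(A|B) = P(A and B) / P(B) = 0.168 / 0.843 = 56/281 ≈ 0.19928826

0.199288


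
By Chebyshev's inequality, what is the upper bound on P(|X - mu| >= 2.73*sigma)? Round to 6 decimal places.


P <= 1/k^2
k^2 = 2.73^2 = 7.4529
1/k^2 = 1 / 7.4529 ≈ 0.13417596

0.134176


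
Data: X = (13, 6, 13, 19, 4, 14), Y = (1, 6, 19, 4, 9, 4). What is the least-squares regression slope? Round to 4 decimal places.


b = sum((xi-xbar)(yi-ybar)) / sum((xi-xbar)^2)
n = 6, xbar = 69/6 = 11.5, ybar = 43/6 ≈ 7.166667
Sxy = sum((xi-xbar)(yi-ybar)) = -30.5
Sxx = sum((xi-xbar)^2) = 153.5
b = Sxy / Sxx = -61/307 ≈ -0.198697

-0.1987


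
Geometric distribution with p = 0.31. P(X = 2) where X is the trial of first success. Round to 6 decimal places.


P = (1-p)^(k-1) * p
(1-p)^(k-1) = 0.69^1 = 0.69
P = 0.69 * 0.31 = 0.2139

0.213900


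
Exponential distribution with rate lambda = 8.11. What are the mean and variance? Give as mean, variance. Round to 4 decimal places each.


mean = 1/lam, var = 1/lam^2
mean = 1 / 8.11 = 100/811 ≈ 0.123305
lam^2 = 8.11^2 = 65.7721
var = 1 / 65.7721 ≈ 0.015204

0.1233, 0.0152


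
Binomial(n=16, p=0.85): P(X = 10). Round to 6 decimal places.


P = C(n,k) * p^k * (1-p)^(n-k)
C(16,10) = 8008
p^k = 0.85^10 ≈ 0.1968744
(1-p)^(n-k) = 0.15^6 ≈ 0.00001139063
P = 8008 * 0.1968744 * 0.00001139063 ≈ 0.017958

0.017958


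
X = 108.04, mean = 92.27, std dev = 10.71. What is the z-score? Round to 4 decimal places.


z = (X - mu) / sigma
X - mu = 108.04 - 92.27 = 15.77
z = 15.77 / 10.71 = 1577/1071 ≈ 1.472456

1.4725


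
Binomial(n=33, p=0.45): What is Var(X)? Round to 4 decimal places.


Var = n*p*(1-p) = 33 * 0.45 * 0.55 = 8.1675

8.1675


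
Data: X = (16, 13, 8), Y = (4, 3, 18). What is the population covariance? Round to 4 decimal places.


Cov = (1/n)*sum((xi-xbar)(yi-ybar))
n = 3, xbar = 37/3 ≈ 12.333333, ybar = 25/3 ≈ 8.333333
sum((xi-xbar)(yi-ybar)) = -184/3 ≈ -61.333333
Cov = -61.333333 / 3 = -184/9 ≈ -20.444444

-20.4444


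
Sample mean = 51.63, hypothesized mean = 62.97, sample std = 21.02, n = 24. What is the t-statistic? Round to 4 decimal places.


t = (xbar - mu0) / (s/sqrt(n))
xbar - mu0 = 51.63 - 62.97 = -11.34
sqrt(24) ≈ 4.89897949
s/sqrt(n) = 21.02 / 4.89897949 ≈ 4.29068953
t = -11.34 / 4.29068953 ≈ -2.642932

-2.6429


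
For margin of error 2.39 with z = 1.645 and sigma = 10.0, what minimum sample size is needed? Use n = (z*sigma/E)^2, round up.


z*sigma/E = 1.645 * 10.0 / 2.39 = 1645/239 ≈ 6.882845
(z*sigma/E)^2 ≈ 47.373558
round up: n = 48

48


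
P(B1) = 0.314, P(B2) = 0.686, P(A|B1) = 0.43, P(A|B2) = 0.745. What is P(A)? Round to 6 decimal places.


P(A) = P(A|B1)*P(B1) + P(A|B2)*P(B2)
P(A|B1)*P(B1) = 0.43 * 0.314 = 0.13502
P(A|B2)*P(B2) = 0.745 * 0.686 = 0.51107
P(A) = 0.13502 + 0.51107 = 0.64609

0.646090


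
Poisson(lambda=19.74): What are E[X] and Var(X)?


E[X] = Var(X) = lambda = 19.74

19.74, 19.74


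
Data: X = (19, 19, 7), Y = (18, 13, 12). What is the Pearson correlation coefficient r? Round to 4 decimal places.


r = sum((xi-xbar)(yi-ybar)) / sqrt(sum((xi-xbar)^2) * sum((yi-ybar)^2))
n = 3, xbar = 45/3 = 15, ybar = 43/3 ≈ 14.333333
Sxy = sum((xi-xbar)(yi-ybar)) = 28
Sxx = sum((xi-xbar)^2) = 96
Syy = sum((yi-ybar)^2) = 62/3 ≈ 20.666667
sqrt(Sxx*Syy) ≈ 44.542115
r = Sxy / sqrt(Sxx*Syy) = 28 / 44.542115 ≈ 0.628619

0.6286


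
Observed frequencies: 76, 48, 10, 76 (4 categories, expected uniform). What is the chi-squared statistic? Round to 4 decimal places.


chi2 = sum((O-E)^2/E), E = total/4
total = 210, E = 210/4 = 52.5
(76 - 52.5)^2 / 52.5 = 552.25 / 52.5 = 2209/210 ≈ 10.519048
(48 - 52.5)^2 / 52.5 = 20.25 / 52.5 = 27/70 ≈ 0.385714
(10 - 52.5)^2 / 52.5 = 1806.25 / 52.5 = 1445/42 ≈ 34.404762
(76 - 52.5)^2 / 52.5 = 552.25 / 52.5 = 2209/210 ≈ 10.519048
chi2 = 1954/35 ≈ 55.828571

55.8286


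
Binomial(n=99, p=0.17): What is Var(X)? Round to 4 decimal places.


Var = n*p*(1-p) = 99 * 0.17 * 0.83 = 13.9689

13.9689


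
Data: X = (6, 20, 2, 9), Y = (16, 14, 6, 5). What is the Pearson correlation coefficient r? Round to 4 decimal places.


r = sum((xi-xbar)(yi-ybar)) / sqrt(sum((xi-xbar)^2) * sum((yi-ybar)^2))
n = 4, xbar = 37/4 = 9.25, ybar = 41/4 = 10.25
Sxy = sum((xi-xbar)(yi-ybar)) = 53.75
Sxx = sum((xi-xbar)^2) = 178.75
Syy = sum((yi-ybar)^2) = 92.75
sqrt(Sxx*Syy) ≈ 128.759708
r = Sxy / sqrt(Sxx*Syy) = 53.75 / 128.759708 ≈ 0.417444

0.4174


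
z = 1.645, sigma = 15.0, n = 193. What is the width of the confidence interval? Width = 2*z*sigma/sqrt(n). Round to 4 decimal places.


width = 2*z*sigma/sqrt(n)
2*z*sigma = 2 * 1.645 * 15.0 = 49.35
sqrt(193) ≈ 13.892444
width = 49.35 / 13.892444 ≈ 3.552291

3.5523


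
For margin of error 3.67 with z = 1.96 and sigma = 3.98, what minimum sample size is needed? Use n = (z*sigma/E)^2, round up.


z*sigma/E = 1.96 * 3.98 / 3.67 = 19502/9175 ≈ 2.125559
(z*sigma/E)^2 ≈ 4.517999
round up: n = 5

5


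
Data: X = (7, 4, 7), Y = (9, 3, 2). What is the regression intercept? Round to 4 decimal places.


a = ybar - b*xbar, where b = sum((xi-xbar)(yi-ybar)) / sum((xi-xbar)^2)
n = 3, xbar = 18/3 = 6, ybar = 14/3 ≈ 4.666667
Sxy = sum((xi-xbar)(yi-ybar)) = 5
Sxx = sum((xi-xbar)^2) = 6
b = Sxy / Sxx = 5/6 ≈ 0.833333
a = 4.666667 - 0.833333 * 6 = -1/3 ≈ -0.333333

-0.3333


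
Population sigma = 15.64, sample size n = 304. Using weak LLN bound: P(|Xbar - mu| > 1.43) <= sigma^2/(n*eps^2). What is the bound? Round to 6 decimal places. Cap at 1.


bound = min(1, sigma^2/(n*eps^2))
sigma^2 = 15.64^2 = 244.6096
n*eps^2 = 304 * 1.43^2 = 304 * 2.0449 = 621.6496
sigma^2/(n*eps^2) = 244.6096 / 621.6496 ≈ 0.39348469

0.393485


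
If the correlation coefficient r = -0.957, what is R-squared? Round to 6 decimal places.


R^2 = r^2 = (-0.957)^2 = 0.915849

0.915849


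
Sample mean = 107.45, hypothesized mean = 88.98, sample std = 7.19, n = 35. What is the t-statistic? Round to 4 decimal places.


t = (xbar - mu0) / (s/sqrt(n))
xbar - mu0 = 107.45 - 88.98 = 18.47
sqrt(35) ≈ 5.91607978
s/sqrt(n) = 7.19 / 5.91607978 ≈ 1.21533182
t = 18.47 / 1.21533182 ≈ 15.197496

15.1975


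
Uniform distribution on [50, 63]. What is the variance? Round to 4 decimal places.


Var = (b-a)^2 / 12
(b-a)^2 = (63 - 50)^2 = 169
Var = 169/12 ≈ 14.083333

14.0833


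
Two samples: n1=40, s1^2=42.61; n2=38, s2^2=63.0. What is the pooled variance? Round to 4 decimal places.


sp^2 = ((n1-1)*s1^2 + (n2-1)*s2^2)/(n1+n2-2)
(n1-1)*s1^2 = 39 * 42.61 = 1661.79
(n2-1)*s2^2 = 37 * 63.0 = 2331
numerator = 1661.79 + 2331 = 3992.79
n1+n2-2 = 76
sp^2 = 3992.79 / 76 = 399279/7600 ≈ 52.536711

52.5367


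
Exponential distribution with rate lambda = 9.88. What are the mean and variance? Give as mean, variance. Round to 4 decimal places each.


mean = 1/lam, var = 1/lam^2
mean = 1 / 9.88 = 25/247 ≈ 0.101215
lam^2 = 9.88^2 = 97.6144
var = 1 / 97.6144 ≈ 0.010244

0.1012, 0.0102


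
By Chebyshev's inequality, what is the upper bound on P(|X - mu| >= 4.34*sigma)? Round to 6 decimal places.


P <= 1/k^2
k^2 = 4.34^2 = 18.8356
1/k^2 = 1 / 18.8356 ≈ 0.05309096

0.053091


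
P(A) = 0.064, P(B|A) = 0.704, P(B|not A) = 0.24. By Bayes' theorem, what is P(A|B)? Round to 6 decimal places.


P(A|B) = P(B|A)*P(A) / P(B), P(B) = P(B|A)*P(A) + P(B|not A)*P(not A)
P(B|A)*P(A) = 0.704 * 0.064 = 0.045056
P(B|not A)*P(not A) = 0.24 * 0.936 = 0.22464
P(B) = 0.045056 + 0.22464 = 0.269696
P(A|B) = 0.045056 / 0.269696 = 352/2107 ≈ 0.16706217

0.167062


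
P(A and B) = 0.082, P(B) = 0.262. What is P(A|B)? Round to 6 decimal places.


P(A|B) = P(A and B) / P(B) = 0.082 / 0.262 = 41/131 ≈ 0.31297710

0.312977


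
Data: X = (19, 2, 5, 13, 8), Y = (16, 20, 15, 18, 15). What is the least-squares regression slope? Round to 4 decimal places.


b = sum((xi-xbar)(yi-ybar)) / sum((xi-xbar)^2)
n = 5, xbar = 47/5 = 9.4, ybar = 84/5 = 16.8
Sxy = sum((xi-xbar)(yi-ybar)) = -16.6
Sxx = sum((xi-xbar)^2) = 181.2
b = Sxy / Sxx = -83/906 ≈ -0.091611

-0.0916


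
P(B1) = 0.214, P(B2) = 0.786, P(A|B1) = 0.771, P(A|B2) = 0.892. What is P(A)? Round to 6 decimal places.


P(A) = P(A|B1)*P(B1) + P(A|B2)*P(B2)
P(A|B1)*P(B1) = 0.771 * 0.214 = 0.164994
P(A|B2)*P(B2) = 0.892 * 0.786 = 0.701112
P(A) = 0.164994 + 0.701112 = 0.866106

0.866106


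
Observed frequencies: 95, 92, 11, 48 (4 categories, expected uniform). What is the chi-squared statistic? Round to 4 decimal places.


chi2 = sum((O-E)^2/E), E = total/4
total = 246, E = 246/4 = 61.5
(95 - 61.5)^2 / 61.5 = 1122.25 / 61.5 = 4489/246 ≈ 18.247967
(92 - 61.5)^2 / 61.5 = 930.25 / 61.5 = 3721/246 ≈ 15.126016
(11 - 61.5)^2 / 61.5 = 2550.25 / 61.5 = 10201/246 ≈ 41.467480
(48 - 61.5)^2 / 61.5 = 182.25 / 61.5 = 243/82 ≈ 2.963415
chi2 = 3190/41 ≈ 77.804878

77.8049


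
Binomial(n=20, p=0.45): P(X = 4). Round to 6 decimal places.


P = C(n,k) * p^k * (1-p)^(n-k)
C(20,4) = 4845
p^k = 0.45^4 = 0.04100625
(1-p)^(n-k) = 0.55^16 ≈ 0.00007011372
P = 4845 * 0.04100625 * 0.00007011372 ≈ 0.013930

0.013930


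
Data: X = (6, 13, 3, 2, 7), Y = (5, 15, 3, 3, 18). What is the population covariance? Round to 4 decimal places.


Cov = (1/n)*sum((xi-xbar)(yi-ybar))
n = 5, xbar = 31/5 = 6.2, ybar = 44/5 = 8.8
sum((xi-xbar)(yi-ybar)) = 93.2
Cov = 93.2 / 5 = 18.64

18.6400


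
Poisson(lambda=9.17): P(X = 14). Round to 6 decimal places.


P = e^(-lam) * lam^k / k!
e^(-9.17) ≈ 0.0001041165
lam^k = 9.17^14 ≈ 29728342741951.688799
k! = 14! = 87178291200
P = 0.0001041165 * 29728342741951.688799 / 87178291200 ≈ 0.035504

0.035504


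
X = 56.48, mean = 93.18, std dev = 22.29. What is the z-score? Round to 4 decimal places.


z = (X - mu) / sigma
X - mu = 56.48 - 93.18 = -36.7
z = -36.7 / 22.29 = -3670/2229 ≈ -1.646478

-1.6465


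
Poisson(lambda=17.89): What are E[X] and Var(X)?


E[X] = Var(X) = lambda = 17.89

17.89, 17.89


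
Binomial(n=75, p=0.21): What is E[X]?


E[X] = n*p = 75 * 0.21 = 15.75

15.75


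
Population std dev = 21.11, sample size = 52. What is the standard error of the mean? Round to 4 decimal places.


SE = sigma / sqrt(n)
sqrt(52) ≈ 7.211103
SE = 21.11 / 7.211103 ≈ 2.927430

2.9274


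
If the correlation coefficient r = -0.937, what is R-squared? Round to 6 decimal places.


R^2 = r^2 = (-0.937)^2 = 0.877969

0.877969


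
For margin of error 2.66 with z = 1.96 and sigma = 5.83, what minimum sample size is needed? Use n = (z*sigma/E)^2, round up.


z*sigma/E = 1.96 * 5.83 / 2.66 = 4081/950 ≈ 4.295789
(z*sigma/E)^2 ≈ 18.453807
round up: n = 19

19


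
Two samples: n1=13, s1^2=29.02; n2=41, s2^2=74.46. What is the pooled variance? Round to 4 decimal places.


sp^2 = ((n1-1)*s1^2 + (n2-1)*s2^2)/(n1+n2-2)
(n1-1)*s1^2 = 12 * 29.02 = 348.24
(n2-1)*s2^2 = 40 * 74.46 = 2978.4
numerator = 348.24 + 2978.4 = 3326.64
n1+n2-2 = 52
sp^2 = 3326.64 / 52 = 41583/650 ≈ 63.973846

63.9738


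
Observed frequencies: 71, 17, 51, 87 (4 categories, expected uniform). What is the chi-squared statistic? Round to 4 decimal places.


chi2 = sum((O-E)^2/E), E = total/4
total = 226, E = 226/4 = 56.5
(71 - 56.5)^2 / 56.5 = 210.25 / 56.5 = 841/226 ≈ 3.721239
(17 - 56.5)^2 / 56.5 = 1560.25 / 56.5 = 6241/226 ≈ 27.615044
(51 - 56.5)^2 / 56.5 = 30.25 / 56.5 = 121/226 ≈ 0.535398
(87 - 56.5)^2 / 56.5 = 930.25 / 56.5 = 3721/226 ≈ 16.464602
chi2 = 5462/113 ≈ 48.336283

48.3363


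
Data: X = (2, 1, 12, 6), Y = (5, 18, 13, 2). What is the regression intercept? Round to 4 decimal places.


a = ybar - b*xbar, where b = sum((xi-xbar)(yi-ybar)) / sum((xi-xbar)^2)
n = 4, xbar = 21/4 = 5.25, ybar = 38/4 = 9.5
Sxy = sum((xi-xbar)(yi-ybar)) = -3.5
Sxx = sum((xi-xbar)^2) = 74.75
b = Sxy / Sxx = -14/299 ≈ -0.046823
a = 9.5 - (-0.046823) * 5.25 = 2914/299 ≈ 9.745819

9.7458


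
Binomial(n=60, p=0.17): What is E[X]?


E[X] = n*p = 60 * 0.17 = 10.2

10.2


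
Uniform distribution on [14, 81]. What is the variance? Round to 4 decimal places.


Var = (b-a)^2 / 12
(b-a)^2 = (81 - 14)^2 = 4489
Var = 4489/12 ≈ 374.083333

374.0833


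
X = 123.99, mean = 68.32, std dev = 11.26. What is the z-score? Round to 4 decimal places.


z = (X - mu) / sigma
X - mu = 123.99 - 68.32 = 55.67
z = 55.67 / 11.26 = 5567/1126 ≈ 4.944050

4.9440


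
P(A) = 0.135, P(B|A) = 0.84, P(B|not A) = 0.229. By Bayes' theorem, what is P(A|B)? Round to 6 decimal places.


P(A|B) = P(B|A)*P(A) / P(B), P(B) = P(B|A)*P(A) + P(B|not A)*P(not A)
P(B|A)*P(A) = 0.84 * 0.135 = 0.1134
P(B|not A)*P(not A) = 0.229 * 0.865 = 0.198085
P(B) = 0.1134 + 0.198085 = 0.311485
P(A|B) = 0.1134 / 0.311485 ≈ 0.36406247

0.364062


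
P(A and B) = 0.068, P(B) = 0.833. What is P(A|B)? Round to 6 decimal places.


P(A|B) = P(A and B) / P(B) = 0.068 / 0.833 = 4/49 ≈ 0.08163265

0.081633


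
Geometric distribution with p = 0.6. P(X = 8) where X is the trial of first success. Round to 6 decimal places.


P = (1-p)^(k-1) * p
(1-p)^(k-1) = 0.4^7 = 0.0016384
P = 0.0016384 * 0.6 = 0.00098304

0.000983


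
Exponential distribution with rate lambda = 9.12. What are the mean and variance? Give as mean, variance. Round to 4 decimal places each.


mean = 1/lam, var = 1/lam^2
mean = 1 / 9.12 = 25/228 ≈ 0.109649
lam^2 = 9.12^2 = 83.1744
var = 1 / 83.1744 ≈ 0.012023

0.1096, 0.0120


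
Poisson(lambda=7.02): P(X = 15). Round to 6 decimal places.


P = e^(-lam) * lam^k / k!
e^(-7.02) ≈ 0.0008938255
lam^k = 7.02^15 ≈ 4955148587095.814151
k! = 15! = 1307674368000
P = 0.0008938255 * 4955148587095.814151 / 1307674368000 ≈ 0.003387

0.003387


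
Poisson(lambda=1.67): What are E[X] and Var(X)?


E[X] = Var(X) = lambda = 1.67

1.67, 1.67


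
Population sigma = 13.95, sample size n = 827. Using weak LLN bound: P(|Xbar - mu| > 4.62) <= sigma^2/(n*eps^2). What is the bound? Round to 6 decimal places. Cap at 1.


bound = min(1, sigma^2/(n*eps^2))
sigma^2 = 13.95^2 = 194.6025
n*eps^2 = 827 * 4.62^2 = 827 * 21.3444 = 17651.8188
sigma^2/(n*eps^2) = 194.6025 / 17651.8188 ≈ 0.01102450

0.011025


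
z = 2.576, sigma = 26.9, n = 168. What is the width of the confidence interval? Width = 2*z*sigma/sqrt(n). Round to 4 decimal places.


width = 2*z*sigma/sqrt(n)
2*z*sigma = 2 * 2.576 * 26.9 = 138.5888
sqrt(168) ≈ 12.961481
width = 138.5888 / 12.961481 ≈ 10.692358

10.6924


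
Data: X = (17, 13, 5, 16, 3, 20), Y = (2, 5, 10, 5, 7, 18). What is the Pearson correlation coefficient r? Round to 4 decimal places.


r = sum((xi-xbar)(yi-ybar)) / sqrt(sum((xi-xbar)^2) * sum((yi-ybar)^2))
n = 6, xbar = 74/6 = 37/3 ≈ 12.333333, ybar = 47/6 ≈ 7.833333
Sxy = sum((xi-xbar)(yi-ybar)) = 91/3 ≈ 30.333333
Sxx = sum((xi-xbar)^2) = 706/3 ≈ 235.333333
Syy = sum((yi-ybar)^2) = 953/6 ≈ 158.833333
sqrt(Sxx*Syy) ≈ 193.335920
r = Sxy / sqrt(Sxx*Syy) = 30.333333 / 193.335920 ≈ 0.156894

0.1569


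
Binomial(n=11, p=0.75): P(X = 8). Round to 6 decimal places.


P = C(n,k) * p^k * (1-p)^(n-k)
C(11,8) = 165
p^k = 0.75^8 ≈ 0.1001129
(1-p)^(n-k) = 0.25^3 = 0.015625
P = 165 * 0.1001129 * 0.015625 ≈ 0.258104

0.258104


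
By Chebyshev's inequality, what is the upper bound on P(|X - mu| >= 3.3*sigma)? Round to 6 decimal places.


P <= 1/k^2
k^2 = 3.3^2 = 10.89
1/k^2 = 1 / 10.89 = 100/1089 ≈ 0.09182736

0.091827


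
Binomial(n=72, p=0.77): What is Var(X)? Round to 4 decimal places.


Var = n*p*(1-p) = 72 * 0.77 * 0.23 = 12.7512

12.7512


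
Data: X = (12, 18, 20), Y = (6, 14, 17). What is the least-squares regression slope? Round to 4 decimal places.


b = sum((xi-xbar)(yi-ybar)) / sum((xi-xbar)^2)
n = 3, xbar = 50/3 ≈ 16.666667, ybar = 37/3 ≈ 12.333333
Sxy = sum((xi-xbar)(yi-ybar)) = 142/3 ≈ 47.333333
Sxx = sum((xi-xbar)^2) = 104/3 ≈ 34.666667
b = Sxy / Sxx = 71/52 ≈ 1.365385

1.3654


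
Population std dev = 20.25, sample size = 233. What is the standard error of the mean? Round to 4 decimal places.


SE = sigma / sqrt(n)
sqrt(233) ≈ 15.264338
SE = 20.25 / 15.264338 ≈ 1.326622

1.3266


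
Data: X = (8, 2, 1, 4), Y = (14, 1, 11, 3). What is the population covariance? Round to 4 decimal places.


Cov = (1/n)*sum((xi-xbar)(yi-ybar))
n = 4, xbar = 15/4 = 3.75, ybar = 29/4 = 7.25
sum((xi-xbar)(yi-ybar)) = 28.25
Cov = 28.25 / 4 = 7.0625

7.0625


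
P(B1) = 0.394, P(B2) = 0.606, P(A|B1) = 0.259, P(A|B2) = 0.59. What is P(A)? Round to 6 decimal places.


P(A) = P(A|B1)*P(B1) + P(A|B2)*P(B2)
P(A|B1)*P(B1) = 0.259 * 0.394 = 0.102046
P(A|B2)*P(B2) = 0.59 * 0.606 = 0.35754
P(A) = 0.102046 + 0.35754 = 0.459586

0.459586


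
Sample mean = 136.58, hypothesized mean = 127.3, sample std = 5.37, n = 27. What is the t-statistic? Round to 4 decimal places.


t = (xbar - mu0) / (s/sqrt(n))
xbar - mu0 = 136.58 - 127.3 = 9.28
sqrt(27) ≈ 5.19615242
s/sqrt(n) = 5.37 / 5.19615242 ≈ 1.03345698
t = 9.28 / 1.03345698 ≈ 8.979571

8.9796


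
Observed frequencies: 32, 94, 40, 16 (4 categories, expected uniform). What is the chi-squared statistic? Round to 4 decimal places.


chi2 = sum((O-E)^2/E), E = total/4
total = 182, E = 182/4 = 45.5
(32 - 45.5)^2 / 45.5 = 182.25 / 45.5 = 729/182 ≈ 4.005495
(94 - 45.5)^2 / 45.5 = 2352.25 / 45.5 = 9409/182 ≈ 51.697802
(40 - 45.5)^2 / 45.5 = 30.25 / 45.5 = 121/182 ≈ 0.664835
(16 - 45.5)^2 / 45.5 = 870.25 / 45.5 = 3481/182 ≈ 19.126374
chi2 = 6870/91 ≈ 75.494505

75.4945


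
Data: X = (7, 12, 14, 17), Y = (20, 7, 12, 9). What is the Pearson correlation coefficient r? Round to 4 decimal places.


r = sum((xi-xbar)(yi-ybar)) / sqrt(sum((xi-xbar)^2) * sum((yi-ybar)^2))
n = 4, xbar = 50/4 = 12.5, ybar = 48/4 = 12
Sxy = sum((xi-xbar)(yi-ybar)) = -55
Sxx = sum((xi-xbar)^2) = 53
Syy = sum((yi-ybar)^2) = 98
sqrt(Sxx*Syy) ≈ 72.069411
r = Sxy / sqrt(Sxx*Syy) = -55 / 72.069411 ≈ -0.763153

-0.7632


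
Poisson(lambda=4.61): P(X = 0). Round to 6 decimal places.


P = e^(-lam) * lam^k / k!
e^(-4.61) ≈ 0.009951818
lam^k = 4.61^0 = 1
k! = 0! = 1
P = 0.009951818 * 1 / 1 ≈ 0.009952

0.009952


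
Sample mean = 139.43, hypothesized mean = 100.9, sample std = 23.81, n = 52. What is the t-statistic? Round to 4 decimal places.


t = (xbar - mu0) / (s/sqrt(n))
xbar - mu0 = 139.43 - 100.9 = 38.53
sqrt(52) ≈ 7.21110255
s/sqrt(n) = 23.81 / 7.21110255 ≈ 3.30185292
t = 38.53 / 3.30185292 ≈ 11.669205

11.6692


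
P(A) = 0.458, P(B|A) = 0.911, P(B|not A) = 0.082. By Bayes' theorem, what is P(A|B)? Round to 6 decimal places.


P(A|B) = P(B|A)*P(A) / P(B), P(B) = P(B|A)*P(A) + P(B|not A)*P(not A)
P(B|A)*P(A) = 0.911 * 0.458 = 0.417238
P(B|not A)*P(not A) = 0.082 * 0.542 = 0.044444
P(B) = 0.417238 + 0.044444 = 0.461682
P(A|B) = 0.417238 / 0.461682 ≈ 0.90373461

0.903735


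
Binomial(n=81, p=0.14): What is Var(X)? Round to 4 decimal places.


Var = n*p*(1-p) = 81 * 0.14 * 0.86 = 9.7524

9.7524


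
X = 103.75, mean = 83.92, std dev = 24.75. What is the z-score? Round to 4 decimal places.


z = (X - mu) / sigma
X - mu = 103.75 - 83.92 = 19.83
z = 19.83 / 24.75 = 661/825 ≈ 0.801212

0.8012


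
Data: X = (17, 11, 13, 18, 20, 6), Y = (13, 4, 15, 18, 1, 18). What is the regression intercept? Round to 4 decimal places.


a = ybar - b*xbar, where b = sum((xi-xbar)(yi-ybar)) / sum((xi-xbar)^2)
n = 6, xbar = 85/6 ≈ 14.166667, ybar = 69/6 = 11.5
Sxy = sum((xi-xbar)(yi-ybar)) = -65.5
Sxx = sum((xi-xbar)^2) = 809/6 ≈ 134.833333
b = Sxy / Sxx = -393/809 ≈ -0.485785
a = 11.5 - (-0.485785) * 14.166667 = 14871/809 ≈ 18.381953

18.3820


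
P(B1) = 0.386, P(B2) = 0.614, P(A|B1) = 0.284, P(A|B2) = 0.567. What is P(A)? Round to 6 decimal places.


P(A) = P(A|B1)*P(B1) + P(A|B2)*P(B2)
P(A|B1)*P(B1) = 0.284 * 0.386 = 0.109624
P(A|B2)*P(B2) = 0.567 * 0.614 = 0.348138
P(A) = 0.109624 + 0.348138 = 0.457762

0.457762


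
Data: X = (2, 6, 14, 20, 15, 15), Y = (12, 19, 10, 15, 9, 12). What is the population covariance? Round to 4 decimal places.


Cov = (1/n)*sum((xi-xbar)(yi-ybar))
n = 6, xbar = 72/6 = 12, ybar = 77/6 ≈ 12.833333
sum((xi-xbar)(yi-ybar)) = -31
Cov = -31 / 6 = -31/6 ≈ -5.166667

-5.1667


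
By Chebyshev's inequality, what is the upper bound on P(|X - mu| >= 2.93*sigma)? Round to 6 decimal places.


P <= 1/k^2
k^2 = 2.93^2 = 8.5849
1/k^2 = 1 / 8.5849 ≈ 0.11648359

0.116484


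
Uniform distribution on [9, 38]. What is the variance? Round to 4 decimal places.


Var = (b-a)^2 / 12
(b-a)^2 = (38 - 9)^2 = 841
Var = 841/12 ≈ 70.083333

70.0833


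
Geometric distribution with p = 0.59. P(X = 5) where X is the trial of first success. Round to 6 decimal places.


P = (1-p)^(k-1) * p
(1-p)^(k-1) = 0.41^4 = 0.02825761
P = 0.02825761 * 0.59 ≈ 0.01667199

0.016672


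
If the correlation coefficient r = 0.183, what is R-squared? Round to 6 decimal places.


R^2 = r^2 = (0.183)^2 = 0.033489

0.033489
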